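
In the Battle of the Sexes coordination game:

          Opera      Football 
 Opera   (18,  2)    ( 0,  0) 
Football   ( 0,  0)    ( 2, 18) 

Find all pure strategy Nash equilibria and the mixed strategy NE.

Pure NE: (Opera, Opera) and (Football, Football); Mixed NE: p = 0.9, q = 0.1

Work:
Check pure NE:
(Opera, Opera): (18, 2) - no unilateral deviation beneficial
(Football, Football): (2, 18) - no unilateral deviation beneficial
Mixed NE: P1 plays Opera with p = 0.9, P2 plays Opera with q = 0.1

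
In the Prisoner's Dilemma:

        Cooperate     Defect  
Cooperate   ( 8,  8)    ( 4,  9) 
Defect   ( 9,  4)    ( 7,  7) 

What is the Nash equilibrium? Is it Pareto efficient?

(Defect, Defect) is NE; not Pareto efficient

Work:
Defect dominates Cooperate for both players:
If P2 cooperates: Defect (9) > Cooperate (8)
If P2 defects: Defect (7) > Cooperate (4)
NE: (Defect, Defect) with payoff (7, 7)
But (Cooperate, Cooperate) = (8, 8) Pareto dominates (7, 7)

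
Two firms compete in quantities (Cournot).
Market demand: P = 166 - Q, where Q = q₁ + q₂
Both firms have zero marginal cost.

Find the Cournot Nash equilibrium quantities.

q₁* = q₂* = 55.33; P* = 55.33

Work:
Profit: π_i = P·q_i = (a - q_i - q_j)·q_i
FOC: ∂π_i/∂q_i = a - 2q_i - q_j = 0
Reaction function: q_i = (166 - q_j)/2
Symmetry: q* = 166/3 = 55.33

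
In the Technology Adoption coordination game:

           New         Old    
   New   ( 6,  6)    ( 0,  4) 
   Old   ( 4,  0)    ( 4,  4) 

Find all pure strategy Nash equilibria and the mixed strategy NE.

Pure NE: (New, New) and (Old, Old); Mixed NE: p = 0.6667, q = 0.6667

Work:
Check pure NE:
(New, New): (6, 6) - no unilateral deviation beneficial
(Old, Old): (4, 4) - no unilateral deviation beneficial
Mixed NE: P1 plays New with p = 0.6667, P2 plays New with q = 0.6667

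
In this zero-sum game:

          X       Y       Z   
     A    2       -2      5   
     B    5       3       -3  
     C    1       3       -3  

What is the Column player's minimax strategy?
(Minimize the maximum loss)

Column should play Y, value = 3

Work:
Column player minimizes Row's maximum payoff:
Column X: max payoff to Row = 5
Column Y: max payoff to Row = 3
Column Z: max payoff to Row = 5
Minimum is 3, achieved by column Y.
Minimax strategy: Y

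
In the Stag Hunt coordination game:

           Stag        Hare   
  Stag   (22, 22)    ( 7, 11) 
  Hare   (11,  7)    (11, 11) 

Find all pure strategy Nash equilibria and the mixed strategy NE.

Pure NE: (Stag, Stag) and (Hare, Hare); Mixed NE: p = 0.2667, q = 0.2667

Work:
Check pure NE:
(Stag, Stag): (22, 22) - no unilateral deviation beneficial
(Hare, Hare): (11, 11) - no unilateral deviation beneficial
Mixed NE: P1 plays Stag with p = 0.2667, P2 plays Stag with q = 0.2667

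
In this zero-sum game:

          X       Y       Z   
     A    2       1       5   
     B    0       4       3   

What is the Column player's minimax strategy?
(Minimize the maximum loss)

Column should play X, value = 2

Work:
Column player minimizes Row's maximum payoff:
Column X: max payoff to Row = 2
Column Y: max payoff to Row = 4
Column Z: max payoff to Row = 5
Minimum is 2, achieved by column X.
Minimax strategy: X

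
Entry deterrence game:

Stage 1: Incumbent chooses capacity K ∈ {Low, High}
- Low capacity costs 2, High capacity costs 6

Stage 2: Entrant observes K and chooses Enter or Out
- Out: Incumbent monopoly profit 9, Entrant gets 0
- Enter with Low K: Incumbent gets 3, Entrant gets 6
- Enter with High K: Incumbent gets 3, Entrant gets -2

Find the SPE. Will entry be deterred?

SPE: (High, Enter|Low, Out|High); Entry deterred. Incumbent net profit = 3

Work:
After Low K: Entrant enters (6 > 0)
After High K: Entrant stays out (-2 < 0)
Incumbent: Low → 3−2=1, High → 9−6=3
Incumbent chooses High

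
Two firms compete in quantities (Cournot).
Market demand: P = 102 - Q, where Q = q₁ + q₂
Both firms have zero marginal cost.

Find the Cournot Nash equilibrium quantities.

q₁* = q₂* = 34.0; P* = 34.0

Work:
Profit: π_i = P·q_i = (a - q_i - q_j)·q_i
FOC: ∂π_i/∂q_i = a - 2q_i - q_j = 0
Reaction function: q_i = (102 - q_j)/2
Symmetry: q* = 102/3 = 34.0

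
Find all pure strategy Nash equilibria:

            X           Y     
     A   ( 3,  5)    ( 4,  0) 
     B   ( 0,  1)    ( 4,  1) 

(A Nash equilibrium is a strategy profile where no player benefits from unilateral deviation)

Nash equilibrium: (A, X), (B, Y)

Work:
Best responses:
  P1 vs X: payoffs [3, 0] → best response A (payoff 3)
  P1 vs Y: payoffs [4, 4] → best response A/B (payoff 4)
  P2 vs A: payoffs [5, 0] → best response X (payoff 5)
  P2 vs B: payoffs [1, 1] → best response X/Y (payoff 1)
Mutual best responses: (A,X), (B,Y) → Nash equilibria.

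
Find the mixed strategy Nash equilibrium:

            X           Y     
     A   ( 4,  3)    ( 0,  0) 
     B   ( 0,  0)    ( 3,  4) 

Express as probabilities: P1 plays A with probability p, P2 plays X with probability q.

p = 0.5714, q = 0.4286

Work:
Find probabilities that make opponent indifferent:
P2 chooses q to make P1 indifferent between A and B
P1 chooses p to make P2 indifferent between X and Y
Mixed NE: P1 plays (A: 0.5714, B: 0.4286), P2 plays (X: 0.4286, Y: 0.5714)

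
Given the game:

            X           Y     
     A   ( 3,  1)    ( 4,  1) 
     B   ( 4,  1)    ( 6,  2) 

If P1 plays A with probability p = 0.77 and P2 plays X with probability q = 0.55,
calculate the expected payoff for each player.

E[P1] = 3.7835, E[P2] = 1.1035

Work:
E[P1] = p·q·π₁(A,X) + p·(1-q)·π₁(A,Y) + (1-p)·q·π₁(B,X) + (1-p)·(1-q)·π₁(B,Y)
= 0.77·0.55·3 + 0.77·0.45·4 + 0.23·0.55·4 + 0.23·0.45·6
= 3.7835

E[P2] = 1.1035 (similar calculation)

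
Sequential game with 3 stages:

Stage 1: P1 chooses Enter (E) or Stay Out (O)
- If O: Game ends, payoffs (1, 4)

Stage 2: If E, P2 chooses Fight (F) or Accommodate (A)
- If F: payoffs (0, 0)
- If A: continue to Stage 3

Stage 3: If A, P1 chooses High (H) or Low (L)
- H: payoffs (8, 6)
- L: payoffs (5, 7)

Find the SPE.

SPE: (E, A, H); Outcome (8, 6)

Work:
Stage 3: P1 chooses H (8 vs 5)
Stage 2: P2: F->0, A->6 (anticipating H). Choose A
Stage 1: P1: O->1, E->8 (anticipating A, H). Choose E
SPE path: E -> A -> H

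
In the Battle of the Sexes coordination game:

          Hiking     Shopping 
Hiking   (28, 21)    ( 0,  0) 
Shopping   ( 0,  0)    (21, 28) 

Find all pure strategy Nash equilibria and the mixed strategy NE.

Pure NE: (Hiking, Hiking) and (Shopping, Shopping); Mixed NE: p = 0.5714, q = 0.4286

Work:
Check pure NE:
(Hiking, Hiking): (28, 21) - no unilateral deviation beneficial
(Shopping, Shopping): (21, 28) - no unilateral deviation beneficial
Mixed NE: P1 plays Hiking with p = 0.5714, P2 plays Hiking with q = 0.4286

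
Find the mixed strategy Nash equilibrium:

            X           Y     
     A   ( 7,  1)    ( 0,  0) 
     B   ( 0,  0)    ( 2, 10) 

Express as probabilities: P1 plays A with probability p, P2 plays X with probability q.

p = 0.9091, q = 0.2222

Work:
Find probabilities that make opponent indifferent:
P2 chooses q to make P1 indifferent between A and B
P1 chooses p to make P2 indifferent between X and Y
Mixed NE: P1 plays (A: 0.9091, B: 0.0909), P2 plays (X: 0.2222, Y: 0.7778)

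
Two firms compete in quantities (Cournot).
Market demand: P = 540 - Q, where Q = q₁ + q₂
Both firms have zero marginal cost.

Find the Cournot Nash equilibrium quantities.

q₁* = q₂* = 180.0; P* = 180.0

Work:
Profit: π_i = P·q_i = (a - q_i - q_j)·q_i
FOC: ∂π_i/∂q_i = a - 2q_i - q_j = 0
Reaction function: q_i = (540 - q_j)/2
Symmetry: q* = 540/3 = 180.0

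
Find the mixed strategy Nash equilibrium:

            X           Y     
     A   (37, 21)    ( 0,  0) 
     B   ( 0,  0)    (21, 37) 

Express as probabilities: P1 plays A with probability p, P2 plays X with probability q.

p = 0.6379, q = 0.3621

Work:
Find probabilities that make opponent indifferent:
P2 chooses q to make P1 indifferent between A and B
P1 chooses p to make P2 indifferent between X and Y
Mixed NE: P1 plays (A: 0.6379, B: 0.3621), P2 plays (X: 0.3621, Y: 0.6379)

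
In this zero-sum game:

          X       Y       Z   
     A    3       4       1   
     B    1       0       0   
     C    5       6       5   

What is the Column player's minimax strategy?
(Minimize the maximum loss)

Column should play X or Z (all achieve the minimum), value = 5

Work:
Column player minimizes Row's maximum payoff:
Column X: max payoff to Row = 5
Column Y: max payoff to Row = 6
Column Z: max payoff to Row = 5
Minimum is 5, achieved by columns X, Z (tied).
Each of X or Z is a minimax strategy.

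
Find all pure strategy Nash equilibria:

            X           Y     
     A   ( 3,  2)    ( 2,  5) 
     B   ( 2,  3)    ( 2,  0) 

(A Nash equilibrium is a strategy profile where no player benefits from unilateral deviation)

Nash equilibrium: (A, Y)

Work:
Best responses:
  P1 vs X: payoffs [3, 2] → best response A (payoff 3)
  P1 vs Y: payoffs [2, 2] → best response A/B (payoff 2)
  P2 vs A: payoffs [2, 5] → best response Y (payoff 5)
  P2 vs B: payoffs [3, 0] → best response X (payoff 3)
Mutual best responses: (A,Y) → Nash equilibria.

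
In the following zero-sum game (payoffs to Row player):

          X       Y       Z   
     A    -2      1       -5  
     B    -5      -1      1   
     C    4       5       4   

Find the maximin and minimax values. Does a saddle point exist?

Maximin = 4, Minimax = 4, Saddle: True

Work:
Row minimums: [-5, -5, 4] → maximin = 4
Column maximums: [4, 5, 4] → minimax = 4
Saddle point exists! Game value = 4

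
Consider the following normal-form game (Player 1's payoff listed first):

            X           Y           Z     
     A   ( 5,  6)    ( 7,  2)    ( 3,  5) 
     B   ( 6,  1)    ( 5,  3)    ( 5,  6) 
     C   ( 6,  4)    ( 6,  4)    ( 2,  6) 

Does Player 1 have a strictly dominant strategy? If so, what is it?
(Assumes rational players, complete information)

No strictly dominant strategy exists for Player 1

Work:
A strategy strictly dominates another if it gives a strictly higher payoff against every opponent action. Compare each pair of P1's strategies column-by-column:
  A vs B: [5 vs 6, 7 vs 5, 3 vs 5] → A does not strictly dominate B (column X: 5 ≤ 6)
  A vs C: [5 vs 6, 7 vs 6, 3 vs 2] → A does not strictly dominate C (column X: 5 ≤ 6)
  B vs A: [6 vs 5, 5 vs 7, 5 vs 3] → B does not strictly dominate A (column Y: 5 ≤ 7)
  B vs C: [6 vs 6, 5 vs 6, 5 vs 2] → B does not strictly dominate C (column X: 6 ≤ 6)
  C vs A: [6 vs 5, 6 vs 7, 2 vs 3] → C does not strictly dominate A (column Y: 6 ≤ 7)
  C vs B: [6 vs 6, 6 vs 5, 2 vs 5] → C does not strictly dominate B (column X: 6 ≤ 6)
No single strategy strictly dominates all others → no strictly dominant strategy.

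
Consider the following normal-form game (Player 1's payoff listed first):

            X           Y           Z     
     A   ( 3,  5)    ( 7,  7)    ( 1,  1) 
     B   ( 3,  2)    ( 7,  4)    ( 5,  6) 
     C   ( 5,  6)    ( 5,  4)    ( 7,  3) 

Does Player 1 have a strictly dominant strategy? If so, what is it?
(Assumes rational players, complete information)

No strictly dominant strategy exists for Player 1

Work:
A strategy strictly dominates another if it gives a strictly higher payoff against every opponent action. Compare each pair of P1's strategies column-by-column:
  A vs B: [3 vs 3, 7 vs 7, 1 vs 5] → A does not strictly dominate B (column X: 3 ≤ 3)
  A vs C: [3 vs 5, 7 vs 5, 1 vs 7] → A does not strictly dominate C (column X: 3 ≤ 5)
  B vs A: [3 vs 3, 7 vs 7, 5 vs 1] → B does not strictly dominate A (column X: 3 ≤ 3)
  B vs C: [3 vs 5, 7 vs 5, 5 vs 7] → B does not strictly dominate C (column X: 3 ≤ 5)
  C vs A: [5 vs 3, 5 vs 7, 7 vs 1] → C does not strictly dominate A (column Y: 5 ≤ 7)
  C vs B: [5 vs 3, 5 vs 7, 7 vs 5] → C does not strictly dominate B (column Y: 5 ≤ 7)
No single strategy strictly dominates all others → no strictly dominant strategy.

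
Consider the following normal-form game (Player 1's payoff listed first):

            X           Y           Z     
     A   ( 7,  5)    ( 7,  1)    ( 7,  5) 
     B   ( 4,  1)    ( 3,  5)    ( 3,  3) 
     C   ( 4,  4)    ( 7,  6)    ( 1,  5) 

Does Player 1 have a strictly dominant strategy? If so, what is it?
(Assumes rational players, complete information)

No strictly dominant strategy exists for Player 1

Work:
A strategy strictly dominates another if it gives a strictly higher payoff against every opponent action. Compare each pair of P1's strategies column-by-column:
  A vs B: [7 vs 4, 7 vs 3, 7 vs 3] → A strictly dominates B
  A vs C: [7 vs 4, 7 vs 7, 7 vs 1] → A does not strictly dominate C (column Y: 7 ≤ 7)
  B vs A: [4 vs 7, 3 vs 7, 3 vs 7] → B does not strictly dominate A (column X: 4 ≤ 7)
  B vs C: [4 vs 4, 3 vs 7, 3 vs 1] → B does not strictly dominate C (column X: 4 ≤ 4)
  C vs A: [4 vs 7, 7 vs 7, 1 vs 7] → C does not strictly dominate A (column X: 4 ≤ 7)
  C vs B: [4 vs 4, 7 vs 3, 1 vs 3] → C does not strictly dominate B (column X: 4 ≤ 4)
No single strategy strictly dominates all others → no strictly dominant strategy.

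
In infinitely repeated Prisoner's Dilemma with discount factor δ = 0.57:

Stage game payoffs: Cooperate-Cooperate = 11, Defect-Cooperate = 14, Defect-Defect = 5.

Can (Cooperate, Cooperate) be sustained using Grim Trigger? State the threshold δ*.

δ* = 0.3333; since δ = 0.57 ≥ 0.3333, cooperation can be sustained

Work:
For Grim Trigger:
Cooperate forever: 11/(1-δ)
Defect then punished: 14 + 5·δ/(1-δ)
Need: 11/(1-δ) ≥ 14 + 5·δ/(1-δ)
Solving: δ ≥ (T-R)/(T-P) = (14-11)/(14-5) = 0.3333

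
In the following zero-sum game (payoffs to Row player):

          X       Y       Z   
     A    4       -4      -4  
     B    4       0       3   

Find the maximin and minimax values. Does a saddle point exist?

Maximin = 0, Minimax = 0, Saddle: True

Work:
Row minimums: [-4, 0] → maximin = 0
Column maximums: [4, 0, 3] → minimax = 0
Saddle point exists! Game value = 0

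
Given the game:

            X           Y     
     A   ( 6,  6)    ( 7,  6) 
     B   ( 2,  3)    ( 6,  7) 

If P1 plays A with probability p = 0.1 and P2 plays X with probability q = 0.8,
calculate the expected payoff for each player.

E[P1] = 3.14, E[P2] = 4.02

Work:
E[P1] = p·q·π₁(A,X) + p·(1-q)·π₁(A,Y) + (1-p)·q·π₁(B,X) + (1-p)·(1-q)·π₁(B,Y)
= 0.1·0.8·6 + 0.1·0.2·7 + 0.9·0.8·2 + 0.9·0.2·6
= 3.14

E[P2] = 4.02 (similar calculation)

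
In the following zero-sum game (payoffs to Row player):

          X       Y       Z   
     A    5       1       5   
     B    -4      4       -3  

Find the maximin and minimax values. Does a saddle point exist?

Maximin = 1, Minimax = 4, Saddle: False

Work:
Row minimums: [1, -4] → maximin = 1
Column maximums: [5, 4, 5] → minimax = 4
No saddle point (maximin ≠ minimax). Mixed strategy needed.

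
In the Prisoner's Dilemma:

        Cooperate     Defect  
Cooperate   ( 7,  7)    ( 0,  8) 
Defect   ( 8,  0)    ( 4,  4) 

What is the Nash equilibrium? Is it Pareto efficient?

(Defect, Defect) is NE; not Pareto efficient

Work:
Defect dominates Cooperate for both players:
If P2 cooperates: Defect (8) > Cooperate (7)
If P2 defects: Defect (4) > Cooperate (0)
NE: (Defect, Defect) with payoff (4, 4)
But (Cooperate, Cooperate) = (7, 7) Pareto dominates (4, 4)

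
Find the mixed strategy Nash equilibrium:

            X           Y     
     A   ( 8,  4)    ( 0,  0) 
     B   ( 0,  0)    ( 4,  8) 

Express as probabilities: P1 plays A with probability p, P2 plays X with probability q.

p = 0.6667, q = 0.3333

Work:
Find probabilities that make opponent indifferent:
P2 chooses q to make P1 indifferent between A and B
P1 chooses p to make P2 indifferent between X and Y
Mixed NE: P1 plays (A: 0.6667, B: 0.3333), P2 plays (X: 0.3333, Y: 0.6667)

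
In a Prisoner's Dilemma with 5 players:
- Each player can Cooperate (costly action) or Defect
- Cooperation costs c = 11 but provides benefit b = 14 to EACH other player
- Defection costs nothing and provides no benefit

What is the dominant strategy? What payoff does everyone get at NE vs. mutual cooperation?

Dominant: Defect; NE payoff = 0; Coop payoff = 45

Work:
Defect dominates (saves cost c = 11, benefit to others is external)
NE: All defect → everyone gets 0
If all cooperate: each receives (4)×14 - 11 = 45
Social dilemma: 45 > 0 but NE gives 0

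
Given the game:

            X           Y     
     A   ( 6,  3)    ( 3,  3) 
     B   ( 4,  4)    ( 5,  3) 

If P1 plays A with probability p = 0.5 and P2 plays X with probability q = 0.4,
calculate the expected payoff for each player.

E[P1] = 4.4, E[P2] = 3.2

Work:
E[P1] = p·q·π₁(A,X) + p·(1-q)·π₁(A,Y) + (1-p)·q·π₁(B,X) + (1-p)·(1-q)·π₁(B,Y)
= 0.5·0.4·6 + 0.5·0.6·3 + 0.5·0.4·4 + 0.5·0.6·5
= 4.4

E[P2] = 3.2 (similar calculation)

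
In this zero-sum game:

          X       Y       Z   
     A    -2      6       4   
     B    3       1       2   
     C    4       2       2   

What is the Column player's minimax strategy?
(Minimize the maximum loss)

Column should play X or Z (all achieve the minimum), value = 4

Work:
Column player minimizes Row's maximum payoff:
Column X: max payoff to Row = 4
Column Y: max payoff to Row = 6
Column Z: max payoff to Row = 4
Minimum is 4, achieved by columns X, Z (tied).
Each of X or Z is a minimax strategy.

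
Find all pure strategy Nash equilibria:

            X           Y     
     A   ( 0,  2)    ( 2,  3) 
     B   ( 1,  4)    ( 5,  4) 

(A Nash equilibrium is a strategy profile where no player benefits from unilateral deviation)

Nash equilibrium: (B, X), (B, Y)

Work:
Best responses:
  P1 vs X: payoffs [0, 1] → best response B (payoff 1)
  P1 vs Y: payoffs [2, 5] → best response B (payoff 5)
  P2 vs A: payoffs [2, 3] → best response Y (payoff 3)
  P2 vs B: payoffs [4, 4] → best response X/Y (payoff 4)
Mutual best responses: (B,X), (B,Y) → Nash equilibria.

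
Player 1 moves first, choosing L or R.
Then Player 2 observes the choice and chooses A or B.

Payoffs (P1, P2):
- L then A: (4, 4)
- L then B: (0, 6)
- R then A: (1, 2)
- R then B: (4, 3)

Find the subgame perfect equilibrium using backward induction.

P1 plays R, P2 plays B after L and B after R; Payoff (4, 3)

Work:
Backward induction:
After L: P2 chooses B → P1 gets 0
After R: P2 chooses B → P1 gets 4
P1 chooses R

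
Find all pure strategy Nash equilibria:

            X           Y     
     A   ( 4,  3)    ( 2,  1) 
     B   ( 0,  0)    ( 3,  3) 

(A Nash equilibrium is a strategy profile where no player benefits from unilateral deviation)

Nash equilibrium: (A, X), (B, Y)

Work:
Best responses:
  P1 vs X: payoffs [4, 0] → best response A (payoff 4)
  P1 vs Y: payoffs [2, 3] → best response B (payoff 3)
  P2 vs A: payoffs [3, 1] → best response X (payoff 3)
  P2 vs B: payoffs [0, 3] → best response Y (payoff 3)
Mutual best responses: (A,X), (B,Y) → Nash equilibria.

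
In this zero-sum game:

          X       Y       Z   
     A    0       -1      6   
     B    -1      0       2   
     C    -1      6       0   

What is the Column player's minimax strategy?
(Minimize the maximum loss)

Column should play X, value = 0

Work:
Column player minimizes Row's maximum payoff:
Column X: max payoff to Row = 0
Column Y: max payoff to Row = 6
Column Z: max payoff to Row = 6
Minimum is 0, achieved by column X.
Minimax strategy: X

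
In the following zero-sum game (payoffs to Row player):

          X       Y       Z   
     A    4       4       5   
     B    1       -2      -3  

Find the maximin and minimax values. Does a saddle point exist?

Maximin = 4, Minimax = 4, Saddle: True

Work:
Row minimums: [4, -3] → maximin = 4
Column maximums: [4, 4, 5] → minimax = 4
Saddle point exists! Game value = 4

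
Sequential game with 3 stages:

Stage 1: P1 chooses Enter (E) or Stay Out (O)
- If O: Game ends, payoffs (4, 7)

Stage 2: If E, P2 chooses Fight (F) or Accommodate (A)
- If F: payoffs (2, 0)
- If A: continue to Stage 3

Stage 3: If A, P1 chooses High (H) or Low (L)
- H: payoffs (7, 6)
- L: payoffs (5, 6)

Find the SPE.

SPE: (E, A, H); Outcome (7, 6)

Work:
Stage 3: P1 chooses H (7 vs 5)
Stage 2: P2: F->0, A->6 (anticipating H). Choose A
Stage 1: P1: O->4, E->7 (anticipating A, H). Choose E
SPE path: E -> A -> H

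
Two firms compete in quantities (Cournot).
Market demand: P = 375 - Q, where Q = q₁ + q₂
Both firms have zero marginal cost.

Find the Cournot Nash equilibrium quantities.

q₁* = q₂* = 125.0; P* = 125.0

Work:
Profit: π_i = P·q_i = (a - q_i - q_j)·q_i
FOC: ∂π_i/∂q_i = a - 2q_i - q_j = 0
Reaction function: q_i = (375 - q_j)/2
Symmetry: q* = 375/3 = 125.0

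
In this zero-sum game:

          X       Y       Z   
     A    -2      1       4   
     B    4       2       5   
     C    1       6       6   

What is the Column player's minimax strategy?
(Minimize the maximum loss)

Column should play X, value = 4

Work:
Column player minimizes Row's maximum payoff:
Column X: max payoff to Row = 4
Column Y: max payoff to Row = 6
Column Z: max payoff to Row = 6
Minimum is 4, achieved by column X.
Minimax strategy: X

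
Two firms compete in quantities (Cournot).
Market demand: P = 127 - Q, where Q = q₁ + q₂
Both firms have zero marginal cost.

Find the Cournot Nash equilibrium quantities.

q₁* = q₂* = 42.33; P* = 42.33

Work:
Profit: π_i = P·q_i = (a - q_i - q_j)·q_i
FOC: ∂π_i/∂q_i = a - 2q_i - q_j = 0
Reaction function: q_i = (127 - q_j)/2
Symmetry: q* = 127/3 = 42.33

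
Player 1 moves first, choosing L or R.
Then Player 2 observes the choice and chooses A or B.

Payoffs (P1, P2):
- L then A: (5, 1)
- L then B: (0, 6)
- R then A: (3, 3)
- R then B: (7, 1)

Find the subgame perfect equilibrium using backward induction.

P1 plays R, P2 plays B after L and A after R; Payoff (3, 3)

Work:
Backward induction:
After L: P2 chooses B → P1 gets 0
After R: P2 chooses A → P1 gets 3
P1 chooses R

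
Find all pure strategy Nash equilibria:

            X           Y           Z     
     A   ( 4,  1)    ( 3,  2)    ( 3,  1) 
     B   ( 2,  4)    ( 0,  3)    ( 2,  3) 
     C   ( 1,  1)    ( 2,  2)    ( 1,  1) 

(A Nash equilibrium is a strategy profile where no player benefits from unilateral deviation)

Nash equilibrium: (A, Y)

Work:
Best responses:
  P1 vs X: payoffs [4, 2, 1] → best response A (payoff 4)
  P1 vs Y: payoffs [3, 0, 2] → best response A (payoff 3)
  P1 vs Z: payoffs [3, 2, 1] → best response A (payoff 3)
  P2 vs A: payoffs [1, 2, 1] → best response Y (payoff 2)
  P2 vs B: payoffs [4, 3, 3] → best response X (payoff 4)
  P2 vs C: payoffs [1, 2, 1] → best response Y (payoff 2)
Mutual best responses: (A,Y) → Nash equilibria.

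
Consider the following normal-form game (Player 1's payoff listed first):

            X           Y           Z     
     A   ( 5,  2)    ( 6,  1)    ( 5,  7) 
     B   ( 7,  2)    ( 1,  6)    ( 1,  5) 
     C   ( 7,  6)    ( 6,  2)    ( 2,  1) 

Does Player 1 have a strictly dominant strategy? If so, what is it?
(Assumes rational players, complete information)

No strictly dominant strategy exists for Player 1

Work:
A strategy strictly dominates another if it gives a strictly higher payoff against every opponent action. Compare each pair of P1's strategies column-by-column:
  A vs B: [5 vs 7, 6 vs 1, 5 vs 1] → A does not strictly dominate B (column X: 5 ≤ 7)
  A vs C: [5 vs 7, 6 vs 6, 5 vs 2] → A does not strictly dominate C (column X: 5 ≤ 7)
  B vs A: [7 vs 5, 1 vs 6, 1 vs 5] → B does not strictly dominate A (column Y: 1 ≤ 6)
  B vs C: [7 vs 7, 1 vs 6, 1 vs 2] → B does not strictly dominate C (column X: 7 ≤ 7)
  C vs A: [7 vs 5, 6 vs 6, 2 vs 5] → C does not strictly dominate A (column Y: 6 ≤ 6)
  C vs B: [7 vs 7, 6 vs 1, 2 vs 1] → C does not strictly dominate B (column X: 7 ≤ 7)
No single strategy strictly dominates all others → no strictly dominant strategy.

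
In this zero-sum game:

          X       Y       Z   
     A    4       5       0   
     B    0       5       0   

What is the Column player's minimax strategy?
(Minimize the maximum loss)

Column should play Z, value = 0

Work:
Column player minimizes Row's maximum payoff:
Column X: max payoff to Row = 4
Column Y: max payoff to Row = 5
Column Z: max payoff to Row = 0
Minimum is 0, achieved by column Z.
Minimax strategy: Z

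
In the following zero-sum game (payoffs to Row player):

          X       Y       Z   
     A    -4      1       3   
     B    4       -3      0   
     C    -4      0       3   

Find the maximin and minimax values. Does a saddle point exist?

Maximin = -3, Minimax = 1, Saddle: False

Work:
Row minimums: [-4, -3, -4] → maximin = -3
Column maximums: [4, 1, 3] → minimax = 1
No saddle point (maximin ≠ minimax). Mixed strategy needed.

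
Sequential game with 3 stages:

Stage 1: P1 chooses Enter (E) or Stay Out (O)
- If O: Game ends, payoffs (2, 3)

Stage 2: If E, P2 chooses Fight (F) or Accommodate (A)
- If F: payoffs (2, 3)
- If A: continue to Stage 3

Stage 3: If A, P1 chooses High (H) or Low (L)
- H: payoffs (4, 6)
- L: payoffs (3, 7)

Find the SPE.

SPE: (E, A, H); Outcome (4, 6)

Work:
Stage 3: P1 chooses H (4 vs 3)
Stage 2: P2: F->3, A->6 (anticipating H). Choose A
Stage 1: P1: O->2, E->4 (anticipating A, H). Choose E
SPE path: E -> A -> H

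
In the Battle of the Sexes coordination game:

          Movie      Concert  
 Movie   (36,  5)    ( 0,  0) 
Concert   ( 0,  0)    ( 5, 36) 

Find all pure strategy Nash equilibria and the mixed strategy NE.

Pure NE: (Movie, Movie) and (Concert, Concert); Mixed NE: p = 0.878, q = 0.122

Work:
Check pure NE:
(Movie, Movie): (36, 5) - no unilateral deviation beneficial
(Concert, Concert): (5, 36) - no unilateral deviation beneficial
Mixed NE: P1 plays Movie with p = 0.878, P2 plays Movie with q = 0.122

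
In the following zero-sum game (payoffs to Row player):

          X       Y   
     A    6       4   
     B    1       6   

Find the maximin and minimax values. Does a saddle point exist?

Maximin = 4, Minimax = 6, Saddle: False

Work:
Row minimums: [4, 1] → maximin = 4
Column maximums: [6, 6] → minimax = 6
No saddle point (maximin ≠ minimax). Mixed strategy needed.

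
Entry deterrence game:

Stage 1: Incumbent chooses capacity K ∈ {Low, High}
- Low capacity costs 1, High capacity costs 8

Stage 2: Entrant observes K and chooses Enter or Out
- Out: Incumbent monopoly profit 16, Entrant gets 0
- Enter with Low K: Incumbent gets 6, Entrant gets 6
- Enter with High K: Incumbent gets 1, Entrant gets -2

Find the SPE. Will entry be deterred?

SPE: (High, Enter|Low, Out|High); Entry deterred. Incumbent net profit = 8

Work:
After Low K: Entrant enters (6 > 0)
After High K: Entrant stays out (-2 < 0)
Incumbent: Low → 6−1=5, High → 16−8=8
Incumbent chooses High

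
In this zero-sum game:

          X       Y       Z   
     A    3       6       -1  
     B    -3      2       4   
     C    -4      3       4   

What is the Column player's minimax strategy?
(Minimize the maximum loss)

Column should play X, value = 3

Work:
Column player minimizes Row's maximum payoff:
Column X: max payoff to Row = 3
Column Y: max payoff to Row = 6
Column Z: max payoff to Row = 4
Minimum is 3, achieved by column X.
Minimax strategy: X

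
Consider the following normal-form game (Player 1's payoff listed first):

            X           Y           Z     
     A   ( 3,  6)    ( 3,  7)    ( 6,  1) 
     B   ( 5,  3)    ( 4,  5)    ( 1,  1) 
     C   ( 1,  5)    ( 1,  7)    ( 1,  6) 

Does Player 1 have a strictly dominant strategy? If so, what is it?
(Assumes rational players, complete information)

No strictly dominant strategy exists for Player 1

Work:
A strategy strictly dominates another if it gives a strictly higher payoff against every opponent action. Compare each pair of P1's strategies column-by-column:
  A vs B: [3 vs 5, 3 vs 4, 6 vs 1] → A does not strictly dominate B (column X: 3 ≤ 5)
  A vs C: [3 vs 1, 3 vs 1, 6 vs 1] → A strictly dominates C
  B vs A: [5 vs 3, 4 vs 3, 1 vs 6] → B does not strictly dominate A (column Z: 1 ≤ 6)
  B vs C: [5 vs 1, 4 vs 1, 1 vs 1] → B does not strictly dominate C (column Z: 1 ≤ 1)
  C vs A: [1 vs 3, 1 vs 3, 1 vs 6] → C does not strictly dominate A (column X: 1 ≤ 3)
  C vs B: [1 vs 5, 1 vs 4, 1 vs 1] → C does not strictly dominate B (column X: 1 ≤ 5)
No single strategy strictly dominates all others → no strictly dominant strategy.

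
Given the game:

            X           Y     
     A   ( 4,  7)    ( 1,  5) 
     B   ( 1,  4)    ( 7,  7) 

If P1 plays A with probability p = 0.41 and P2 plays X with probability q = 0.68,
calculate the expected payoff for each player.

E[P1] = 2.9692, E[P2] = 5.534

Work:
E[P1] = p·q·π₁(A,X) + p·(1-q)·π₁(A,Y) + (1-p)·q·π₁(B,X) + (1-p)·(1-q)·π₁(B,Y)
= 0.41·0.68·4 + 0.41·0.32·1 + 0.59·0.68·1 + 0.59·0.32·7
= 2.9692

E[P2] = 5.534 (similar calculation)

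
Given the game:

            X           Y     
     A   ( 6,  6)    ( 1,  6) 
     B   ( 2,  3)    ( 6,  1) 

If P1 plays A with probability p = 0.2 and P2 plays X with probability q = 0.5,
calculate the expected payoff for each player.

E[P1] = 3.9, E[P2] = 2.8

Work:
E[P1] = p·q·π₁(A,X) + p·(1-q)·π₁(A,Y) + (1-p)·q·π₁(B,X) + (1-p)·(1-q)·π₁(B,Y)
= 0.2·0.5·6 + 0.2·0.5·1 + 0.8·0.5·2 + 0.8·0.5·6
= 3.9

E[P2] = 2.8 (similar calculation)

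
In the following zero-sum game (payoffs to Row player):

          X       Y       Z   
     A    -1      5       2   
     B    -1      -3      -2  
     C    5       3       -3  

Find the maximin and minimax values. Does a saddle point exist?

Maximin = -1, Minimax = 2, Saddle: False

Work:
Row minimums: [-1, -3, -3] → maximin = -1
Column maximums: [5, 5, 2] → minimax = 2
No saddle point (maximin ≠ minimax). Mixed strategy needed.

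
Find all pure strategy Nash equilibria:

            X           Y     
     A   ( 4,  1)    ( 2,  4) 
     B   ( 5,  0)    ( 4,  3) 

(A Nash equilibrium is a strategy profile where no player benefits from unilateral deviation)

Nash equilibrium: (B, Y)

Work:
Best responses:
  P1 vs X: payoffs [4, 5] → best response B (payoff 5)
  P1 vs Y: payoffs [2, 4] → best response B (payoff 4)
  P2 vs A: payoffs [1, 4] → best response Y (payoff 4)
  P2 vs B: payoffs [0, 3] → best response Y (payoff 3)
Mutual best responses: (B,Y) → Nash equilibria.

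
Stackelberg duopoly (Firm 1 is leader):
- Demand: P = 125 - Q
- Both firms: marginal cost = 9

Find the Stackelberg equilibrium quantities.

q₁* (leader) = 58.0, q₂* (follower) = 29.0

Work:
Follower's reaction: q₂ = (a - c - q₁)/2
Leader substitutes: π₁ = q₁·(a - q₁ - (a-c-q₁)/2 - c)
FOC: q₁* = (125 - 9)/2 = 58.00
Then: q₂* = (125 - 9 - 58.0)/2 = 29.00
Leader has first-mover advantage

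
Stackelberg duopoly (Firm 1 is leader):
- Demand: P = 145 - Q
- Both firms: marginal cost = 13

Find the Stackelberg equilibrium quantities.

q₁* (leader) = 66.0, q₂* (follower) = 33.0

Work:
Follower's reaction: q₂ = (a - c - q₁)/2
Leader substitutes: π₁ = q₁·(a - q₁ - (a-c-q₁)/2 - c)
FOC: q₁* = (145 - 13)/2 = 66.00
Then: q₂* = (145 - 13 - 66.0)/2 = 33.00
Leader has first-mover advantage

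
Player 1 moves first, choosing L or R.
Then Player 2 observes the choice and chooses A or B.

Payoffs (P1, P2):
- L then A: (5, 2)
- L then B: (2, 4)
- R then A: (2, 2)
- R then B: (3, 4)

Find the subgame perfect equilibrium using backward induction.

P1 plays R, P2 plays B after L and B after R; Payoff (3, 4)

Work:
Backward induction:
After L: P2 chooses B → P1 gets 2
After R: P2 chooses B → P1 gets 3
P1 chooses R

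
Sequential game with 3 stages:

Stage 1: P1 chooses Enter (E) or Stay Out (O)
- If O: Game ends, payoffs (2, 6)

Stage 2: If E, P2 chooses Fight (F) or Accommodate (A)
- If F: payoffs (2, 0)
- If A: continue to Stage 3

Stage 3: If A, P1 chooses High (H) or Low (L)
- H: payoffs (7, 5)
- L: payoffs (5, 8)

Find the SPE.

SPE: (E, A, H); Outcome (7, 5)

Work:
Stage 3: P1 chooses H (7 vs 5)
Stage 2: P2: F->0, A->5 (anticipating H). Choose A
Stage 1: P1: O->2, E->7 (anticipating A, H). Choose E
SPE path: E -> A -> H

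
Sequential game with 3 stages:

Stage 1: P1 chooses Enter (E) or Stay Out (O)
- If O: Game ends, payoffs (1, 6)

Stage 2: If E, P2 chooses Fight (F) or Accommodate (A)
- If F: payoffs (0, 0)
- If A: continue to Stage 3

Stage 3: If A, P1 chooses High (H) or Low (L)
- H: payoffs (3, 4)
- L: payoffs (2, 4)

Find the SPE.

SPE: (E, A, H); Outcome (3, 4)

Work:
Stage 3: P1 chooses H (3 vs 2)
Stage 2: P2: F->0, A->4 (anticipating H). Choose A
Stage 1: P1: O->1, E->3 (anticipating A, H). Choose E
SPE path: E -> A -> H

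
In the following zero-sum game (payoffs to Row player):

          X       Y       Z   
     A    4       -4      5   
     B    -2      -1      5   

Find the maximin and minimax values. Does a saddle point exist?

Maximin = -2, Minimax = -1, Saddle: False

Work:
Row minimums: [-4, -2] → maximin = -2
Column maximums: [4, -1, 5] → minimax = -1
No saddle point (maximin ≠ minimax). Mixed strategy needed.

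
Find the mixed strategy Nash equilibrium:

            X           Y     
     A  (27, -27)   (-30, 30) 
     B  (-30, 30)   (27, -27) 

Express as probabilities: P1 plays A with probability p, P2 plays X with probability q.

p = 0.5, q = 0.5

Work:
Find probabilities that make opponent indifferent:
P2 chooses q to make P1 indifferent between A and B
P1 chooses p to make P2 indifferent between X and Y
Mixed NE: P1 plays (A: 0.5, B: 0.5), P2 plays (X: 0.5, Y: 0.5)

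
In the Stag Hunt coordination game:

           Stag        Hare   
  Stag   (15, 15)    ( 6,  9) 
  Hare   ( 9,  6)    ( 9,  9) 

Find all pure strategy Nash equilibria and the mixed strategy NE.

Pure NE: (Stag, Stag) and (Hare, Hare); Mixed NE: p = 0.3333, q = 0.3333

Work:
Check pure NE:
(Stag, Stag): (15, 15) - no unilateral deviation beneficial
(Hare, Hare): (9, 9) - no unilateral deviation beneficial
Mixed NE: P1 plays Stag with p = 0.3333, P2 plays Stag with q = 0.3333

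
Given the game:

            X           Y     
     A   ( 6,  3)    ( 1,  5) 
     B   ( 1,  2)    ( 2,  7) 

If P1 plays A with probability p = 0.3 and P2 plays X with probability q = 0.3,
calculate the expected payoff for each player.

E[P1] = 1.94, E[P2] = 5.17

Work:
E[P1] = p·q·π₁(A,X) + p·(1-q)·π₁(A,Y) + (1-p)·q·π₁(B,X) + (1-p)·(1-q)·π₁(B,Y)
= 0.3·0.3·6 + 0.3·0.7·1 + 0.7·0.3·1 + 0.7·0.7·2
= 1.94

E[P2] = 5.17 (similar calculation)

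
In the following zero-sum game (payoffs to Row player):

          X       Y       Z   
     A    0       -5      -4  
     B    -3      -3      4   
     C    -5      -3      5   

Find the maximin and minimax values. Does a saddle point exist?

Maximin = -3, Minimax = -3, Saddle: True

Work:
Row minimums: [-5, -3, -5] → maximin = -3
Column maximums: [0, -3, 5] → minimax = -3
Saddle point exists! Game value = -3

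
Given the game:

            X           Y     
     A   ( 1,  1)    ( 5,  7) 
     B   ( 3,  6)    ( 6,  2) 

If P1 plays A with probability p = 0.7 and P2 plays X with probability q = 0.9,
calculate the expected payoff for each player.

E[P1] = 1.97, E[P2] = 2.8

Work:
E[P1] = p·q·π₁(A,X) + p·(1-q)·π₁(A,Y) + (1-p)·q·π₁(B,X) + (1-p)·(1-q)·π₁(B,Y)
= 0.7·0.9·1 + 0.7·0.1·5 + 0.3·0.9·3 + 0.3·0.1·6
= 1.97

E[P2] = 2.8 (similar calculation)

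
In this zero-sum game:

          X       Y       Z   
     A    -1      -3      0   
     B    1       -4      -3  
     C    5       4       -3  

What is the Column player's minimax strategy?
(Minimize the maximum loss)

Column should play Z, value = 0

Work:
Column player minimizes Row's maximum payoff:
Column X: max payoff to Row = 5
Column Y: max payoff to Row = 4
Column Z: max payoff to Row = 0
Minimum is 0, achieved by column Z.
Minimax strategy: Z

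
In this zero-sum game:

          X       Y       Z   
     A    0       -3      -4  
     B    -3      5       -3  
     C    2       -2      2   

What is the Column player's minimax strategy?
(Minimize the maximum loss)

Column should play X or Z (all achieve the minimum), value = 2

Work:
Column player minimizes Row's maximum payoff:
Column X: max payoff to Row = 2
Column Y: max payoff to Row = 5
Column Z: max payoff to Row = 2
Minimum is 2, achieved by columns X, Z (tied).
Each of X or Z is a minimax strategy.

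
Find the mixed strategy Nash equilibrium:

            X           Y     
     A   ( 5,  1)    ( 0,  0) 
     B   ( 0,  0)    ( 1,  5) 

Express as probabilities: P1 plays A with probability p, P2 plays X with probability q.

p = 0.8333, q = 0.1667

Work:
Find probabilities that make opponent indifferent:
P2 chooses q to make P1 indifferent between A and B
P1 chooses p to make P2 indifferent between X and Y
Mixed NE: P1 plays (A: 0.8333, B: 0.1667), P2 plays (X: 0.1667, Y: 0.8333)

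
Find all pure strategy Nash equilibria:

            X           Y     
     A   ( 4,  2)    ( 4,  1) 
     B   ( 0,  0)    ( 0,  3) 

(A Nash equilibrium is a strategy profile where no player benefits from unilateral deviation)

Nash equilibrium: (A, X)

Work:
Best responses:
  P1 vs X: payoffs [4, 0] → best response A (payoff 4)
  P1 vs Y: payoffs [4, 0] → best response A (payoff 4)
  P2 vs A: payoffs [2, 1] → best response X (payoff 2)
  P2 vs B: payoffs [0, 3] → best response Y (payoff 3)
Mutual best responses: (A,X) → Nash equilibria.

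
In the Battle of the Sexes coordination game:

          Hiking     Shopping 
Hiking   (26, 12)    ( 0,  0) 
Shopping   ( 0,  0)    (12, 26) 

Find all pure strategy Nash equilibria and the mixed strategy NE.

Pure NE: (Hiking, Hiking) and (Shopping, Shopping); Mixed NE: p = 0.6842, q = 0.3158

Work:
Check pure NE:
(Hiking, Hiking): (26, 12) - no unilateral deviation beneficial
(Shopping, Shopping): (12, 26) - no unilateral deviation beneficial
Mixed NE: P1 plays Hiking with p = 0.6842, P2 plays Hiking with q = 0.3158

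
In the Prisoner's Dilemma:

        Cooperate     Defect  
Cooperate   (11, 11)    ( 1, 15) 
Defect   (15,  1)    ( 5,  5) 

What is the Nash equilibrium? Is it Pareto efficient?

(Defect, Defect) is NE; not Pareto efficient

Work:
Defect dominates Cooperate for both players:
If P2 cooperates: Defect (15) > Cooperate (11)
If P2 defects: Defect (5) > Cooperate (1)
NE: (Defect, Defect) with payoff (5, 5)
But (Cooperate, Cooperate) = (11, 11) Pareto dominates (5, 5)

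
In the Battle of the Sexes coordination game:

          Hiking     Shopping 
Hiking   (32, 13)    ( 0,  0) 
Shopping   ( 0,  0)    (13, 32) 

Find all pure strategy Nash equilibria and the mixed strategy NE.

Pure NE: (Hiking, Hiking) and (Shopping, Shopping); Mixed NE: p = 0.7111, q = 0.2889

Work:
Check pure NE:
(Hiking, Hiking): (32, 13) - no unilateral deviation beneficial
(Shopping, Shopping): (13, 32) - no unilateral deviation beneficial
Mixed NE: P1 plays Hiking with p = 0.7111, P2 plays Hiking with q = 0.2889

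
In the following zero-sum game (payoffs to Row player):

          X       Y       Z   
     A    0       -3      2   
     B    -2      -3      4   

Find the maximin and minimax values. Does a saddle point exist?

Maximin = -3, Minimax = -3, Saddle: True

Work:
Row minimums: [-3, -3] → maximin = -3
Column maximums: [0, -3, 4] → minimax = -3
Saddle point exists! Game value = -3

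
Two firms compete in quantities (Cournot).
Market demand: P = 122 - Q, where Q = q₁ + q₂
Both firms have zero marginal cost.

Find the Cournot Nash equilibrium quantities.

q₁* = q₂* = 40.67; P* = 40.67

Work:
Profit: π_i = P·q_i = (a - q_i - q_j)·q_i
FOC: ∂π_i/∂q_i = a - 2q_i - q_j = 0
Reaction function: q_i = (122 - q_j)/2
Symmetry: q* = 122/3 = 40.67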